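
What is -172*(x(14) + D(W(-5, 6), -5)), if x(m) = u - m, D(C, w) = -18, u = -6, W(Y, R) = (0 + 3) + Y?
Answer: 6536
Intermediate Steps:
W(Y, R) = 3 + Y
x(m) = -6 - m
-172*(x(14) + D(W(-5, 6), -5)) = -172*((-6 - 1*14) - 18) = -172*((-6 - 14) - 18) = -172*(-20 - 18) = -172*(-38) = 6536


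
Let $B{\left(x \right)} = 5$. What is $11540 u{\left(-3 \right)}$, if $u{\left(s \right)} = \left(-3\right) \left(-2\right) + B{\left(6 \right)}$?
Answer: $126940$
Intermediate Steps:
$u{\left(s \right)} = 11$ ($u{\left(s \right)} = \left(-3\right) \left(-2\right) + 5 = 6 + 5 = 11$)
$11540 u{\left(-3 \right)} = 11540 \cdot 11 = 126940$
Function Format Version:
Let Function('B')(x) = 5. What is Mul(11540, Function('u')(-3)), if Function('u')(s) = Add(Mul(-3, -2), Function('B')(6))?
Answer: 126940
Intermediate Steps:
Function('u')(s) = 11 (Function('u')(s) = Add(Mul(-3, -2), 5) = Add(6, 5) = 11)
Mul(11540, Function('u')(-3)) = Mul(11540, 11) = 126940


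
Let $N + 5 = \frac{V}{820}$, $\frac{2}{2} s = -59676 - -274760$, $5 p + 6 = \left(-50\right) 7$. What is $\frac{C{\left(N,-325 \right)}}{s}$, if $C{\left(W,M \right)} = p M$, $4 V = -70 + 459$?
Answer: $\frac{5785}{53771} \approx 0.10759$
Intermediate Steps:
$p = - \frac{356}{5}$ ($p = - \frac{6}{5} + \frac{\left(-50\right) 7}{5} = - \frac{6}{5} + \frac{1}{5} \left(-350\right) = - \frac{6}{5} - 70 = - \frac{356}{5} \approx -71.2$)
$V = \frac{389}{4}$ ($V = \frac{-70 + 459}{4} = \frac{1}{4} \cdot 389 = \frac{389}{4} \approx 97.25$)
$s = 215084$ ($s = -59676 - -274760 = -59676 + 274760 = 215084$)
$N = - \frac{16011}{3280}$ ($N = -5 + \frac{389}{4 \cdot 820} = -5 + \frac{389}{4} \cdot \frac{1}{820} = -5 + \frac{389}{3280} = - \frac{16011}{3280} \approx -4.8814$)
$C{\left(W,M \right)} = - \frac{356 M}{5}$
$\frac{C{\left(N,-325 \right)}}{s} = \frac{\left(- \frac{356}{5}\right) \left(-325\right)}{215084} = 23140 \cdot \frac{1}{215084} = \frac{5785}{53771}$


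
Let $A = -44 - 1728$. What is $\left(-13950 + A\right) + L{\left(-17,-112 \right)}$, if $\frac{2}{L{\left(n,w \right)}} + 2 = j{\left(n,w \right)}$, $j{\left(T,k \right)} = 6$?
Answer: $- \frac{31443}{2} \approx -15722.0$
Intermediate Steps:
$L{\left(n,w \right)} = \frac{1}{2}$ ($L{\left(n,w \right)} = \frac{2}{-2 + 6} = \frac{2}{4} = 2 \cdot \frac{1}{4} = \frac{1}{2}$)
$A = -1772$ ($A = -44 - 1728 = -1772$)
$\left(-13950 + A\right) + L{\left(-17,-112 \right)} = \left(-13950 - 1772\right) + \frac{1}{2} = -15722 + \frac{1}{2} = - \frac{31443}{2}$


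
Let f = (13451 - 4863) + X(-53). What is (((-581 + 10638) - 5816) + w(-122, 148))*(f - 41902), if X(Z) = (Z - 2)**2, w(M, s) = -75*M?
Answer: -405599999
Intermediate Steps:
X(Z) = (-2 + Z)**2
f = 11613 (f = (13451 - 4863) + (-2 - 53)**2 = 8588 + (-55)**2 = 8588 + 3025 = 11613)
(((-581 + 10638) - 5816) + w(-122, 148))*(f - 41902) = (((-581 + 10638) - 5816) - 75*(-122))*(11613 - 41902) = ((10057 - 5816) + 9150)*(-30289) = (4241 + 9150)*(-30289) = 13391*(-30289) = -405599999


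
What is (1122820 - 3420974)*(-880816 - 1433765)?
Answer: 5319263583474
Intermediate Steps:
(1122820 - 3420974)*(-880816 - 1433765) = -2298154*(-2314581) = 5319263583474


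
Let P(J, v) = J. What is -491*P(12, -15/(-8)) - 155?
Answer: -6047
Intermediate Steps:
-491*P(12, -15/(-8)) - 155 = -491*12 - 155 = -5892 - 155 = -6047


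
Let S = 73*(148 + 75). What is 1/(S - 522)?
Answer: 1/15757 ≈ 6.3464e-5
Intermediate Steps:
S = 16279 (S = 73*223 = 16279)
1/(S - 522) = 1/(16279 - 522) = 1/15757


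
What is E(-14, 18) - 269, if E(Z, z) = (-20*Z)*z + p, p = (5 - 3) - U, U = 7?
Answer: 4766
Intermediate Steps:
p = -5 (p = (5 - 3) - 1*7 = 2 - 7 = -5)
E(Z, z) = -5 - 20*Z*z (E(Z, z) = (-20*Z)*z - 5 = -20*Z*z - 5 = -5 - 20*Z*z)
E(-14, 18) - 269 = (-5 - 20*(-14)*18) - 269 = (-5 + 5040) - 269 = 5035 - 269 = 4766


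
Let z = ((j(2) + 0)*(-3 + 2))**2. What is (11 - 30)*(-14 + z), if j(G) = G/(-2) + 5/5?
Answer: 266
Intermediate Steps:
j(G) = 1 - G/2 (j(G) = G*(-1/2) + 5*(1/5) = -G/2 + 1 = 1 - G/2)
z = 0 (z = (((1 - 1/2*2) + 0)*(-3 + 2))**2 = (((1 - 1) + 0)*(-1))**2 = ((0 + 0)*(-1))**2 = (0*(-1))**2 = 0**2 = 0)
(11 - 30)*(-14 + z) = (11 - 30)*(-14 + 0) = -19*(-14) = 266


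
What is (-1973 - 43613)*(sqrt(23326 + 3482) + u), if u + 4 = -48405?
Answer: 2206772674 - 91172*sqrt(6702) ≈ 2.1993e+9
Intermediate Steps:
u = -48409 (u = -4 - 48405 = -48409)
(-1973 - 43613)*(sqrt(23326 + 3482) + u) = (-1973 - 43613)*(sqrt(23326 + 3482) - 48409) = -45586*(sqrt(26808) - 48409) = -45586*(2*sqrt(6702) - 48409) = -45586*(-48409 + 2*sqrt(6702)) = 2206772674 - 91172*sqrt(6702)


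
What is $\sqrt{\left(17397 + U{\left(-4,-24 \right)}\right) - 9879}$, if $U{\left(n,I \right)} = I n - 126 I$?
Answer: $3 \sqrt{1182} \approx 103.14$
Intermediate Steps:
$U{\left(n,I \right)} = - 126 I + I n$
$\sqrt{\left(17397 + U{\left(-4,-24 \right)}\right) - 9879} = \sqrt{\left(17397 - 24 \left(-126 - 4\right)\right) - 9879} = \sqrt{\left(17397 - -3120\right) - 9879} = \sqrt{\left(17397 + 3120\right) - 9879} = \sqrt{20517 - 9879} = \sqrt{10638} = 3 \sqrt{1182}$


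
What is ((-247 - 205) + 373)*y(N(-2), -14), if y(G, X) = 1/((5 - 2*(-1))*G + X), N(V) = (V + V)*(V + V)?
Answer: -79/98 ≈ -0.80612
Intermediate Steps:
N(V) = 4*V**2 (N(V) = (2*V)*(2*V) = 4*V**2)
y(G, X) = 1/(X + 7*G) (y(G, X) = 1/((5 + 2)*G + X) = 1/(7*G + X) = 1/(X + 7*G))
((-247 - 205) + 373)*y(N(-2), -14) = ((-247 - 205) + 373)/(-14 + 7*(4*(-2)**2)) = (-452 + 373)/(-14 + 7*(4*4)) = -79/(-14 + 7*16) = -79/(-14 + 112) = -79/98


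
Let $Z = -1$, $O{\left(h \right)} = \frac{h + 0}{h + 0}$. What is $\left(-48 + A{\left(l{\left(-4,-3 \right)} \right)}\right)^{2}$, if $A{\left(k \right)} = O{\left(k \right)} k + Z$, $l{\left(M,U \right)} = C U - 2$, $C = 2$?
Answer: $3249$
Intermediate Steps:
$O{\left(h \right)} = 1$ ($O{\left(h \right)} = \frac{h}{h} = 1$)
$l{\left(M,U \right)} = -2 + 2 U$ ($l{\left(M,U \right)} = 2 U - 2 = -2 + 2 U$)
$A{\left(k \right)} = -1 + k$ ($A{\left(k \right)} = 1 k - 1 = k - 1 = -1 + k$)
$\left(-48 + A{\left(l{\left(-4,-3 \right)} \right)}\right)^{2} = \left(-48 + \left(-1 + \left(-2 + 2 \left(-3\right)\right)\right)\right)^{2} = \left(-48 - 9\right)^{2} = \left(-57\right)^{2} = 3249$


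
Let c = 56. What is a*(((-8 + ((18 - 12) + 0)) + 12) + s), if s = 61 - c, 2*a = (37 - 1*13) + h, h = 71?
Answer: 1425/2 ≈ 712.50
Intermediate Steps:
a = 95/2 (a = ((37 - 1*13) + 71)/2 = ((37 - 13) + 71)/2 = (24 + 71)/2 = (1/2)*95 = 95/2 ≈ 47.500)
s = 5 (s = 61 - 1*56 = 61 - 56 = 5)
a*(((-8 + ((18 - 12) + 0)) + 12) + s) = 95*(((-8 + ((18 - 12) + 0)) + 12) + 5)/2 = 95*(((-8 + (6 + 0)) + 12) + 5)/2 = 95*(((-8 + 6) + 12) + 5)/2 = 95*((-2 + 12) + 5)/2 = 95*(10 + 5)/2 = (95/2)*15 = 1425/2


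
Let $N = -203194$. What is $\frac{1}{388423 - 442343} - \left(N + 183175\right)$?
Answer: $\frac{1079424479}{53920} \approx 20019.0$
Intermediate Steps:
$\frac{1}{388423 - 442343} - \left(N + 183175\right) = \frac{1}{388423 - 442343} - \left(-203194 + 183175\right) = \frac{1}{-53920} - -20019 = - \frac{1}{53920} + 20019 = \frac{1079424479}{53920}$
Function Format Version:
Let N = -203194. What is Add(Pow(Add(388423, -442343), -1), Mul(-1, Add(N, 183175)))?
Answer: Rational(1079424479, 53920) ≈ 20019.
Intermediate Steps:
Add(Pow(Add(388423, -442343), -1), Mul(-1, Add(N, 183175))) = Add(Pow(Add(388423, -442343), -1), Mul(-1, Add(-203194, 183175))) = Add(Pow(-53920, -1), Mul(-1, -20019)) = Add(Rational(-1, 53920), 20019) = Rational(1079424479, 53920)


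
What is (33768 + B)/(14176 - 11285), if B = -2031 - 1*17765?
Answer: 1996/413 ≈ 4.8329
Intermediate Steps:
B = -19796 (B = -2031 - 17765 = -19796)
(33768 + B)/(14176 - 11285) = (33768 - 19796)/(14176 - 11285) = 13972/2891 = 13972*(1/2891) = 1996/413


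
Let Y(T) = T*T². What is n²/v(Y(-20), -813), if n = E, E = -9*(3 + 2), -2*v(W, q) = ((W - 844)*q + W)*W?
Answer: 81/1149147520 ≈ 7.0487e-8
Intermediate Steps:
Y(T) = T³
v(W, q) = -W*(W + q*(-844 + W))/2 (v(W, q) = -((W - 844)*q + W)*W/2 = -((-844 + W)*q + W)*W/2 = -(q*(-844 + W) + W)*W/2 = -(W + q*(-844 + W))*W/2 = -W*(W + q*(-844 + W))/2)
E = -45 (E = -9*5 = -45)
n = -45
n²/v(Y(-20), -813) = (-45)²/(((½)*(-20)³*(-1*(-20)³ + 844*(-813) - 1*(-20)³*(-813)))) = 2025/(((½)*(-8000)*(-1*(-8000) - 686172 - 1*(-8000)*(-813)))) = 2025/(((½)*(-8000)*(8000 - 686172 - 6504000))) = 2025/(((½)*(-8000)*(-7182172))) = 2025/28728688000 = 2025*(1/28728688000) = 81/1149147520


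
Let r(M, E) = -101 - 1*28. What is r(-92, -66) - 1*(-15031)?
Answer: 14902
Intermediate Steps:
r(M, E) = -129 (r(M, E) = -101 - 28 = -129)
r(-92, -66) - 1*(-15031) = -129 - 1*(-15031) = -129 + 15031 = 14902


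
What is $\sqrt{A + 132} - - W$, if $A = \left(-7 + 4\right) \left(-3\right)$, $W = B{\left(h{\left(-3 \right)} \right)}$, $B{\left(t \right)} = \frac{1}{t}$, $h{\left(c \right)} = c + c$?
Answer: $- \frac{1}{6} + \sqrt{141} \approx 11.708$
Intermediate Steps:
$h{\left(c \right)} = 2 c$
$W = - \frac{1}{6}$ ($W = \frac{1}{2 \left(-3\right)} = \frac{1}{-6} = - \frac{1}{6} \approx -0.16667$)
$A = 9$ ($A = \left(-3\right) \left(-3\right) = 9$)
$\sqrt{A + 132} - - W = \sqrt{9 + 132} - \left(-1\right) \left(- \frac{1}{6}\right) = \sqrt{141} - \frac{1}{6} = - \frac{1}{6} + \sqrt{141}$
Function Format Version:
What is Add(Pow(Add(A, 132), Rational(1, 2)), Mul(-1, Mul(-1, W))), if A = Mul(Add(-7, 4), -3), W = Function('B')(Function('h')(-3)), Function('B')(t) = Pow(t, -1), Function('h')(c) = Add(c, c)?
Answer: Add(Rational(-1, 6), Pow(141, Rational(1, 2))) ≈ 11.708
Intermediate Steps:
Function('h')(c) = Mul(2, c)
W = Rational(-1, 6) (W = Pow(Mul(2, -3), -1) = Pow(-6, -1) = Rational(-1, 6) ≈ -0.16667)
A = 9 (A = Mul(-3, -3) = 9)
Add(Pow(Add(A, 132), Rational(1, 2)), Mul(-1, Mul(-1, W))) = Add(Pow(Add(9, 132), Rational(1, 2)), Mul(-1, Mul(-1, Rational(-1, 6)))) = Add(Pow(141, Rational(1, 2)), Mul(-1, Rational(1, 6))) = Add(Pow(141, Rational(1, 2)), Rational(-1, 6)) = Add(Rational(-1, 6), Pow(141, Rational(1, 2)))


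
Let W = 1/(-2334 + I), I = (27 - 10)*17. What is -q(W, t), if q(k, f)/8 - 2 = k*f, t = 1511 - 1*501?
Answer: -4928/409 ≈ -12.049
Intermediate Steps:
t = 1010 (t = 1511 - 501 = 1010)
I = 289 (I = 17*17 = 289)
W = -1/2045 (W = 1/(-2334 + 289) = 1/(-2045) = -1/2045 ≈ -0.00048900)
q(k, f) = 16 + 8*f*k (q(k, f) = 16 + 8*(k*f) = 16 + 8*(f*k) = 16 + 8*f*k)
-q(W, t) = -(16 + 8*1010*(-1/2045)) = -(16 - 1616/409) = -1*4928/409 = -4928/409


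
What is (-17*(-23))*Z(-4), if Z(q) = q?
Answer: -1564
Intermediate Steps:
(-17*(-23))*Z(-4) = -17*(-23)*(-4) = 391*(-4) = -1564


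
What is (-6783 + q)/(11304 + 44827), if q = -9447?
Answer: -16230/56131 ≈ -0.28914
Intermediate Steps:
(-6783 + q)/(11304 + 44827) = (-6783 - 9447)/(11304 + 44827) = -16230/56131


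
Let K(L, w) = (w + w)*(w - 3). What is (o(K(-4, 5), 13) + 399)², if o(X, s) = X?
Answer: 175561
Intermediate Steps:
K(L, w) = 2*w*(-3 + w) (K(L, w) = (2*w)*(-3 + w) = 2*w*(-3 + w))
(o(K(-4, 5), 13) + 399)² = (2*5*(-3 + 5) + 399)² = (2*5*2 + 399)² = (20 + 399)² = 419² = 175561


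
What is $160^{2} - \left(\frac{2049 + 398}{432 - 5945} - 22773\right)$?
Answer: $\frac{266682796}{5513} \approx 48373.0$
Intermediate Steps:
$160^{2} - \left(\frac{2049 + 398}{432 - 5945} - 22773\right) = 25600 - \left(\frac{2447}{-5513} - 22773\right) = 25600 - \left(2447 \left(- \frac{1}{5513}\right) - 22773\right) = 25600 - \left(- \frac{2447}{5513} - 22773\right) = 25600 - - \frac{125549996}{5513} = 25600 + \frac{125549996}{5513} = \frac{266682796}{5513}$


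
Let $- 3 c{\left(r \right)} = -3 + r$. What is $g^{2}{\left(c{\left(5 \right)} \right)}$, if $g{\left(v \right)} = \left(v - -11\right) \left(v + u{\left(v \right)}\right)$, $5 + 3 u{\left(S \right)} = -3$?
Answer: $\frac{96100}{81} \approx 1186.4$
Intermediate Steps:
$c{\left(r \right)} = 1 - \frac{r}{3}$ ($c{\left(r \right)} = - \frac{-3 + r}{3} = 1 - \frac{r}{3}$)
$u{\left(S \right)} = - \frac{8}{3}$ ($u{\left(S \right)} = - \frac{5}{3} + \frac{1}{3} \left(-3\right) = - \frac{5}{3} - 1 = - \frac{8}{3}$)
$g{\left(v \right)} = \left(11 + v\right) \left(- \frac{8}{3} + v\right)$ ($g{\left(v \right)} = \left(v - -11\right) \left(v - \frac{8}{3}\right) = \left(v + 11\right) \left(- \frac{8}{3} + v\right) = \left(11 + v\right) \left(- \frac{8}{3} + v\right)$)
$g^{2}{\left(c{\left(5 \right)} \right)} = \left(- \frac{88}{3} + \left(1 - \frac{5}{3}\right)^{2} + \frac{25 \left(1 - \frac{5}{3}\right)}{3}\right)^{2} = \left(- \frac{88}{3} + \left(- \frac{2}{3}\right)^{2} + \frac{25}{3} \left(- \frac{2}{3}\right)\right)^{2} = \left(- \frac{88}{3} + \frac{4}{9} - \frac{50}{9}\right)^{2} = \left(- \frac{310}{9}\right)^{2} = \frac{96100}{81}$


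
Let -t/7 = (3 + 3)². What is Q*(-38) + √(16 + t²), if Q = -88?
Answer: 3344 + 4*√3970 ≈ 3596.0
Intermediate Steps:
t = -252 (t = -7*(3 + 3)² = -7*6² = -7*36 = -252)
Q*(-38) + √(16 + t²) = -88*(-38) + √(16 + (-252)²) = 3344 + √(16 + 63504) = 3344 + √63520 = 3344 + 4*√3970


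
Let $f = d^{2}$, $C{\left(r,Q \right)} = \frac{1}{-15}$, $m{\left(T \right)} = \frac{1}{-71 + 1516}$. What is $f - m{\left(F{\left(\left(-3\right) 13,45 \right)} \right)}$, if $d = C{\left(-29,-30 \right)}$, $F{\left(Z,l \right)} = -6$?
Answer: $\frac{244}{65025} \approx 0.0037524$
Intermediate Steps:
$m{\left(T \right)} = \frac{1}{1445}$
$C{\left(r,Q \right)} = - \frac{1}{15}$
$d = - \frac{1}{15} \approx -0.066667$
$f = \frac{1}{225}$ ($f = \left(- \frac{1}{15}\right)^{2} = \frac{1}{225} \approx 0.0044444$)
$f - m{\left(F{\left(\left(-3\right) 13,45 \right)} \right)} = \frac{1}{225} - \frac{1}{1445} = \frac{244}{65025}$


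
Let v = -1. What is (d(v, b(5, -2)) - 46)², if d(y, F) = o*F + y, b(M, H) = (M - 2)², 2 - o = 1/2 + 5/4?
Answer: 32041/16 ≈ 2002.6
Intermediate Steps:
o = ¼ (o = 2 - (1/2 + 5/4) = 2 - (1*(½) + 5*(¼)) = 2 - (½ + 5/4) = 2 - 1*7/4 = 2 - 7/4 = ¼ ≈ 0.25000)
b(M, H) = (-2 + M)²
d(y, F) = y + F/4 (d(y, F) = F/4 + y = y + F/4)
(d(v, b(5, -2)) - 46)² = ((-1 + (-2 + 5)²/4) - 46)² = ((-1 + (¼)*3²) - 46)² = ((-1 + (¼)*9) - 46)² = ((-1 + 9/4) - 46)² = (5/4 - 46)² = (-179/4)² = 32041/16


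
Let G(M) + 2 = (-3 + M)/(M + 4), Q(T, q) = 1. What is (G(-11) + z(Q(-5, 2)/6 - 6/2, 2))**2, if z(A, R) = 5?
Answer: 25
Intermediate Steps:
G(M) = -2 + (-3 + M)/(4 + M) (G(M) = -2 + (-3 + M)/(M + 4) = -2 + (-3 + M)/(4 + M))
(G(-11) + z(Q(-5, 2)/6 - 6/2, 2))**2 = ((-11 - 1*(-11))/(4 - 11) + 5)**2 = ((-11 + 11)/(-7) + 5)**2 = (-1/7*0 + 5)**2 = (0 + 5)**2 = 5**2 = 25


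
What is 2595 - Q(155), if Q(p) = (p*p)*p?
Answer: -3721280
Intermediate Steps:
Q(p) = p³ (Q(p) = p²*p = p³)
2595 - Q(155) = 2595 - 1*155³ = 2595 - 1*3723875 = 2595 - 3723875 = -3721280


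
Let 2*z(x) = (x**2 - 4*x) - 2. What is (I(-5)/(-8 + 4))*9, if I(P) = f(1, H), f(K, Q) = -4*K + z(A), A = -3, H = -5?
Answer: -99/8 ≈ -12.375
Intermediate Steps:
z(x) = -1 + x**2/2 - 2*x (z(x) = ((x**2 - 4*x) - 2)/2 = (-2 + x**2 - 4*x)/2 = -1 + x**2/2 - 2*x)
f(K, Q) = 19/2 - 4*K (f(K, Q) = -4*K + (-1 + (1/2)*(-3)**2 - 2*(-3)) = -4*K + (-1 + (1/2)*9 + 6) = -4*K + (-1 + 9/2 + 6) = -4*K + 19/2 = 19/2 - 4*K)
I(P) = 11/2 (I(P) = 19/2 - 4*1 = 19/2 - 4 = 11/2)
(I(-5)/(-8 + 4))*9 = ((11/2)/(-8 + 4))*9 = ((11/2)/(-4))*9 = -1/4*11/2*9 = -11/8*9 = -99/8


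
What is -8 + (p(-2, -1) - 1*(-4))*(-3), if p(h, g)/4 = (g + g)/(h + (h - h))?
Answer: -32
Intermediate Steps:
p(h, g) = 8*g/h (p(h, g) = 4*((g + g)/(h + (h - h))) = 4*((2*g)/(h + 0)) = 4*((2*g)/h) = 4*(2*g/h) = 8*g/h)
-8 + (p(-2, -1) - 1*(-4))*(-3) = -8 + (8*(-1)/(-2) - 1*(-4))*(-3) = -8 + (8*(-1)*(-½) + 4)*(-3) = -8 + (4 + 4)*(-3) = -8 + 8*(-3) = -8 - 24 = -32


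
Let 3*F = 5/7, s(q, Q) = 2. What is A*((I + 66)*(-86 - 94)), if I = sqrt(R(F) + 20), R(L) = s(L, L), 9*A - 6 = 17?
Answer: -30360 - 460*sqrt(22) ≈ -32518.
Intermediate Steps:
F = 5/21 (F = (5/7)/3 = (5*(1/7))/3 = (1/3)*(5/7) = 5/21 ≈ 0.23810)
A = 23/9 (A = 2/3 + (1/9)*17 = 2/3 + 17/9 = 23/9 ≈ 2.5556)
R(L) = 2
I = sqrt(22) (I = sqrt(2 + 20) = sqrt(22) ≈ 4.6904)
A*((I + 66)*(-86 - 94)) = 23*((sqrt(22) + 66)*(-86 - 94))/9 = 23*((66 + sqrt(22))*(-180))/9 = 23*(-11880 - 180*sqrt(22))/9 = -30360 - 460*sqrt(22)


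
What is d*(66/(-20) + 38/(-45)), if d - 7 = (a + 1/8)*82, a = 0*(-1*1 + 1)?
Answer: -8579/120 ≈ -71.492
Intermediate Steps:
a = 0 (a = 0*(-1 + 1) = 0*0 = 0)
d = 69/4 (d = 7 + (0 + 1/8)*82 = 7 + (0 + ⅛)*82 = 7 + (⅛)*82 = 7 + 41/4 = 69/4 ≈ 17.250)
d*(66/(-20) + 38/(-45)) = 69*(66/(-20) + 38/(-45))/4 = 69*(66*(-1/20) + 38*(-1/45))/4 = 69*(-33/10 - 38/45)/4 = (69/4)*(-373/90) = -8579/120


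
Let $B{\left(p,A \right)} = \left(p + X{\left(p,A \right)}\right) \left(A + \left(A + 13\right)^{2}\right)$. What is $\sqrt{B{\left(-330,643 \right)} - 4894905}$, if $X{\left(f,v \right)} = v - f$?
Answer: $4 \sqrt{17014037} \approx 16499.0$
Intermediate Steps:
$B{\left(p,A \right)} = A \left(A + \left(13 + A\right)^{2}\right)$ ($B{\left(p,A \right)} = \left(p + \left(A - p\right)\right) \left(A + \left(A + 13\right)^{2}\right) = A \left(A + \left(13 + A\right)^{2}\right)$)
$\sqrt{B{\left(-330,643 \right)} - 4894905} = \sqrt{643 \left(169 + 643^{2} + 27 \cdot 643\right) - 4894905} = \sqrt{643 \left(169 + 413449 + 17361\right) - 4894905} = \sqrt{643 \cdot 430979 - 4894905} = \sqrt{277119497 - 4894905} = \sqrt{272224592} = 4 \sqrt{17014037}$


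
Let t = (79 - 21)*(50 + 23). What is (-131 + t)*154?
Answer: 631862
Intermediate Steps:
t = 4234 (t = 58*73 = 4234)
(-131 + t)*154 = (-131 + 4234)*154 = 4103*154 = 631862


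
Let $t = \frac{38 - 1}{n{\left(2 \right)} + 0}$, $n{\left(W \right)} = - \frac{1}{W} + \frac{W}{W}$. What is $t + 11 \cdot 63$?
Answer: $767$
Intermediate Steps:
$n{\left(W \right)} = 1 - \frac{1}{W}$ ($n{\left(W \right)} = - \frac{1}{W} + 1 = 1 - \frac{1}{W}$)
$t = 74$ ($t = \frac{38 - 1}{\frac{-1 + 2}{2} + 0} = \frac{37}{\frac{1}{2} \cdot 1 + 0} = \frac{37}{\frac{1}{2} + 0} = 37 \frac{1}{\frac{1}{2}} = 37 \cdot 2 = 74$)
$t + 11 \cdot 63 = 74 + 11 \cdot 63 = 74 + 693 = 767$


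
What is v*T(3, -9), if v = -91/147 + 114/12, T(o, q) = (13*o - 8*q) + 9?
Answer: 7460/7 ≈ 1065.7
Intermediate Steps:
T(o, q) = 9 - 8*q + 13*o (T(o, q) = (-8*q + 13*o) + 9 = 9 - 8*q + 13*o)
v = 373/42 (v = -91*1/147 + 114*(1/12) = -13/21 + 19/2 = 373/42 ≈ 8.8810)
v*T(3, -9) = 373*(9 - 8*(-9) + 13*3)/42 = 373*(9 + 72 + 39)/42 = (373/42)*120 = 7460/7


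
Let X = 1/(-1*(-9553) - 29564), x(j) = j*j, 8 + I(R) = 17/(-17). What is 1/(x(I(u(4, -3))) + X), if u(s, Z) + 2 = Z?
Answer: 20011/1620890 ≈ 0.012346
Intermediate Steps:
u(s, Z) = -2 + Z
I(R) = -9 (I(R) = -8 + 17/(-17) = -8 + 17*(-1/17) = -8 - 1 = -9)
x(j) = j²
X = -1/20011 (X = 1/(9553 - 29564) = 1/(-20011) = -1/20011 ≈ -4.9972e-5)
1/(x(I(u(4, -3))) + X) = 1/((-9)² - 1/20011) = 1/(81 - 1/20011) = 1/(1620890/20011) = 20011/1620890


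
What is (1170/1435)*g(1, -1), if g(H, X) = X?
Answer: -234/287 ≈ -0.81533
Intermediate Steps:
(1170/1435)*g(1, -1) = (1170/1435)*(-1) = (1170*(1/1435))*(-1) = (234/287)*(-1) = -234/287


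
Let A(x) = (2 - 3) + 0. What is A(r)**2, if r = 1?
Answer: 1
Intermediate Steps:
A(x) = -1 (A(x) = -1 + 0 = -1)
A(r)**2 = (-1)**2 = 1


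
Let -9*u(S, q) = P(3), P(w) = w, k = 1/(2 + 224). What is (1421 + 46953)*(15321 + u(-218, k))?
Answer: 2223365788/3 ≈ 7.4112e+8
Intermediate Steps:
k = 1/226 ≈ 0.0044248
u(S, q) = -⅓ (u(S, q) = -⅑*3 = -⅓)
(1421 + 46953)*(15321 + u(-218, k)) = (1421 + 46953)*(15321 - ⅓) = 48374*(45962/3) = 2223365788/3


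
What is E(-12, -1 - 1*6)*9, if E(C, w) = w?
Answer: -63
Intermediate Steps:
E(-12, -1 - 1*6)*9 = (-1 - 1*6)*9 = (-1 - 6)*9 = -7*9 = -63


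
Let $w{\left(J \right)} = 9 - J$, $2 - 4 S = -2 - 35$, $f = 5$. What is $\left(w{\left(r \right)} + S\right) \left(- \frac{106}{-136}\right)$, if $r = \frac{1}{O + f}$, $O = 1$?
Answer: $\frac{11819}{816} \approx 14.484$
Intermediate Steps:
$S = \frac{39}{4}$ ($S = \frac{1}{2} - \frac{-2 - 35}{4} = \frac{1}{2} - - \frac{37}{4} = \frac{1}{2} + \frac{37}{4} = \frac{39}{4} \approx 9.75$)
$r = \frac{1}{6}$ ($r = \frac{1}{1 + 5} = \frac{1}{6} \approx 0.16667$)
$\left(w{\left(r \right)} + S\right) \left(- \frac{106}{-136}\right) = \left(\left(9 - \frac{1}{6}\right) + \frac{39}{4}\right) \left(- \frac{106}{-136}\right) = \left(\left(9 - \frac{1}{6}\right) + \frac{39}{4}\right) \left(\left(-106\right) \left(- \frac{1}{136}\right)\right) = \left(\frac{53}{6} + \frac{39}{4}\right) \frac{53}{68} = \frac{223}{12} \cdot \frac{53}{68} = \frac{11819}{816}$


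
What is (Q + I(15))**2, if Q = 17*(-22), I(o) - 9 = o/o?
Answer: 132496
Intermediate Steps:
I(o) = 10 (I(o) = 9 + o/o = 9 + 1 = 10)
Q = -374
(Q + I(15))**2 = (-374 + 10)**2 = (-364)**2 = 132496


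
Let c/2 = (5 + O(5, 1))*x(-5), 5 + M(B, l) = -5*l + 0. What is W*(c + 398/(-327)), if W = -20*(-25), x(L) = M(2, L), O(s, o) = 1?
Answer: 39041000/327 ≈ 1.1939e+5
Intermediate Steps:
M(B, l) = -5 - 5*l (M(B, l) = -5 + (-5*l + 0) = -5 - 5*l)
x(L) = -5 - 5*L
c = 240 (c = 2*((5 + 1)*(-5 - 5*(-5))) = 2*(6*(-5 + 25)) = 2*(6*20) = 2*120 = 240)
W = 500
W*(c + 398/(-327)) = 500*(240 + 398/(-327)) = 500*(240 + 398*(-1/327)) = 500*(240 - 398/327) = 500*(78082/327) = 39041000/327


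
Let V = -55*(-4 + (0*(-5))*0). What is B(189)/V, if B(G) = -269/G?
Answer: -269/41580 ≈ -0.0064695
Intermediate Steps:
V = 220 (V = -55*(-4 + 0*0) = -55*(-4 + 0) = -55*(-4) = 220)
B(189)/V = -269/189/220 = -269*1/189*(1/220) = -269/189*1/220 = -269/41580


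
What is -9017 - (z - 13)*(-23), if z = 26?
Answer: -8718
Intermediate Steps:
-9017 - (z - 13)*(-23) = -9017 - (26 - 13)*(-23) = -9017 - 13*(-23) = -9017 - 1*(-299) = -9017 + 299 = -8718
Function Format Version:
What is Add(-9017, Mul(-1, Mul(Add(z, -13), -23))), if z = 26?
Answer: -8718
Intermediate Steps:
Add(-9017, Mul(-1, Mul(Add(z, -13), -23))) = Add(-9017, Mul(-1, Mul(Add(26, -13), -23))) = Add(-9017, Mul(-1, Mul(13, -23))) = Add(-9017, Mul(-1, -299)) = Add(-9017, 299) = -8718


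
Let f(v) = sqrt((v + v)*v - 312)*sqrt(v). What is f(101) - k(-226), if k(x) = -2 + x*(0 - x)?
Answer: 51078 + 7*sqrt(41410) ≈ 52502.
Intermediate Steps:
f(v) = sqrt(v)*sqrt(-312 + 2*v**2) (f(v) = sqrt((2*v)*v - 312)*sqrt(v) = sqrt(2*v**2 - 312)*sqrt(v) = sqrt(-312 + 2*v**2)*sqrt(v) = sqrt(v)*sqrt(-312 + 2*v**2))
k(x) = -2 - x**2 (k(x) = -2 + x*(-x) = -2 - x**2)
f(101) - k(-226) = sqrt(2)*sqrt(101)*sqrt(-156 + 101**2) - (-2 - 1*(-226)**2) = sqrt(2)*sqrt(101)*sqrt(-156 + 10201) - (-2 - 1*51076) = sqrt(2)*sqrt(101)*sqrt(10045) - (-2 - 51076) = sqrt(2)*sqrt(101)*(7*sqrt(205)) - 1*(-51078) = 7*sqrt(41410) + 51078 = 51078 + 7*sqrt(41410)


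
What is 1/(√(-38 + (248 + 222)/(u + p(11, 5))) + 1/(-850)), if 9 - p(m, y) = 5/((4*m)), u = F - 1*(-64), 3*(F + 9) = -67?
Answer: -932450/21153356097 - 722500*I*√32117966/21153356097 ≈ -4.408e-5 - 0.19357*I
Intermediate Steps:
F = -94/3 (F = -9 + (⅓)*(-67) = -9 - 67/3 = -94/3 ≈ -31.333)
u = 98/3 (u = -94/3 - 1*(-64) = -94/3 + 64 = 98/3 ≈ 32.667)
p(m, y) = 9 - 5/(4*m)
1/(√(-38 + (248 + 222)/(u + p(11, 5))) + 1/(-850)) = 1/(√(-38 + (248 + 222)/(98/3 + (9 - 5/4/11))) + 1/(-850)) = 1/(√(-38 + 470/(98/3 + (9 - 5/4*1/11))) - 1/850) = 1/(√(-38 + 470/(98/3 + (9 - 5/44))) - 1/850) = 1/(√(-38 + 470/(98/3 + 391/44)) - 1/850) = 1/(√(-38 + 470/(5485/132)) - 1/850) = 1/(√(-38 + 470*(132/5485)) - 1/850) = 1/(√(-38 + 12408/1097) - 1/850) = 1/(√(-29278/1097) - 1/850) = 1/(I*√32117966/1097 - 1/850) = 1/(-1/850 + I*√32117966/1097)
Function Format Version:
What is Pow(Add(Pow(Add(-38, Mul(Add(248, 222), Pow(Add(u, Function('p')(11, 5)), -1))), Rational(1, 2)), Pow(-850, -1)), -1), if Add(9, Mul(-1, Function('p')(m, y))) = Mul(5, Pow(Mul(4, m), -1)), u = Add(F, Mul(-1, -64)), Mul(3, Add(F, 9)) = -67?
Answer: Add(Rational(-932450, 21153356097), Mul(Rational(-722500, 21153356097), I, Pow(32117966, Rational(1, 2)))) ≈ Add(-4.4080e-5, Mul(-0.19357, I))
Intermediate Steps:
F = Rational(-94, 3) (F = Add(-9, Mul(Rational(1, 3), -67)) = Add(-9, Rational(-67, 3)) = Rational(-94, 3) ≈ -31.333)
u = Rational(98, 3) (u = Add(Rational(-94, 3), Mul(-1, -64)) = Add(Rational(-94, 3), 64) = Rational(98, 3) ≈ 32.667)
Function('p')(m, y) = Add(9, Mul(Rational(-5, 4), Pow(m, -1))) (Function('p')(m, y) = Add(9, Mul(-1, Mul(5, Pow(Mul(4, m), -1)))) = Add(9, Mul(-1, Mul(5, Mul(Rational(1, 4), Pow(m, -1))))) = Add(9, Mul(-1, Mul(Rational(5, 4), Pow(m, -1)))) = Add(9, Mul(Rational(-5, 4), Pow(m, -1))))
Pow(Add(Pow(Add(-38, Mul(Add(248, 222), Pow(Add(u, Function('p')(11, 5)), -1))), Rational(1, 2)), Pow(-850, -1)), -1) = Pow(Add(Pow(Add(-38, Mul(Add(248, 222), Pow(Add(Rational(98, 3), Add(9, Mul(Rational(-5, 4), Pow(11, -1)))), -1))), Rational(1, 2)), Pow(-850, -1)), -1) = Pow(Add(Pow(Add(-38, Mul(470, Pow(Add(Rational(98, 3), Add(9, Mul(Rational(-5, 4), Rational(1, 11)))), -1))), Rational(1, 2)), Rational(-1, 850)), -1) = Pow(Add(Pow(Add(-38, Mul(470, Pow(Add(Rational(98, 3), Add(9, Rational(-5, 44))), -1))), Rational(1, 2)), Rational(-1, 850)), -1) = Pow(Add(Pow(Add(-38, Mul(470, Pow(Add(Rational(98, 3), Rational(391, 44)), -1))), Rational(1, 2)), Rational(-1, 850)), -1) = Pow(Add(Pow(Add(-38, Mul(470, Pow(Rational(5485, 132), -1))), Rational(1, 2)), Rational(-1, 850)), -1) = Pow(Add(Pow(Add(-38, Mul(470, Rational(132, 5485))), Rational(1, 2)), Rational(-1, 850)), -1) = Pow(Add(Pow(Add(-38, Rational(12408, 1097)), Rational(1, 2)), Rational(-1, 850)), -1) = Pow(Add(Pow(Rational(-29278, 1097), Rational(1, 2)), Rational(-1, 850)), -1) = Pow(Add(Mul(Rational(1, 1097), I, Pow(32117966, Rational(1, 2))), Rational(-1, 850)), -1) = Pow(Add(Rational(-1, 850), Mul(Rational(1, 1097), I, Pow(32117966, Rational(1, 2)))), -1)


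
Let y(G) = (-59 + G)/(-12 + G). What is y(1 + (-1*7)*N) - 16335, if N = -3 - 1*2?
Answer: -392063/24 ≈ -16336.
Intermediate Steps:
N = -5 (N = -3 - 2 = -5)
y(G) = (-59 + G)/(-12 + G)
y(1 + (-1*7)*N) - 16335 = (-59 + (1 - 1*7*(-5)))/(-12 + (1 - 1*7*(-5))) - 16335 = (-59 + (1 - 7*(-5)))/(-12 + (1 - 7*(-5))) - 16335 = (-59 + (1 + 35))/(-12 + (1 + 35)) - 16335 = (-59 + 36)/(-12 + 36) - 16335 = -23/24 - 16335 = -392063/24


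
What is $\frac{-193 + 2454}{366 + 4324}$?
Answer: $\frac{323}{670} \approx 0.48209$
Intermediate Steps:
$\frac{-193 + 2454}{366 + 4324} = \frac{2261}{4690} = 2261 \cdot \frac{1}{4690} = \frac{323}{670}$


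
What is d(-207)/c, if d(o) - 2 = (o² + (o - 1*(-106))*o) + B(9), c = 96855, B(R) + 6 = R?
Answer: 63761/96855 ≈ 0.65831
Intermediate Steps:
B(R) = -6 + R
d(o) = 5 + o² + o*(106 + o) (d(o) = 2 + ((o² + (o - 1*(-106))*o) + (-6 + 9)) = 2 + ((o² + (o + 106)*o) + 3) = 2 + ((o² + (106 + o)*o) + 3) = 2 + ((o² + o*(106 + o)) + 3) = 2 + (3 + o² + o*(106 + o)) = 5 + o² + o*(106 + o))
d(-207)/c = (5 + 2*(-207)² + 106*(-207))/96855 = (5 + 2*42849 - 21942)*(1/96855) = (5 + 85698 - 21942)*(1/96855) = 63761*(1/96855) = 63761/96855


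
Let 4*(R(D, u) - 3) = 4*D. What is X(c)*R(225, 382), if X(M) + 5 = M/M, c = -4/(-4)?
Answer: -912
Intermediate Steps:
c = 1 (c = -4*(-¼) = 1)
R(D, u) = 3 + D (R(D, u) = 3 + (4*D)/4 = 3 + D)
X(M) = -4 (X(M) = -5 + M/M = -5 + 1 = -4)
X(c)*R(225, 382) = -4*(3 + 225) = -4*228 = -912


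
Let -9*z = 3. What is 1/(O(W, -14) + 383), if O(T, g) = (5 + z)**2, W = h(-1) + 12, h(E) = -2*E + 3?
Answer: 9/3643 ≈ 0.0024705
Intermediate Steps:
z = -1/3 (z = -1/9*3 = -1/3 ≈ -0.33333)
h(E) = 3 - 2*E
W = 17 (W = (3 - 2*(-1)) + 12 = (3 + 2) + 12 = 5 + 12 = 17)
O(T, g) = 196/9 (O(T, g) = (5 - 1/3)**2 = (14/3)**2 = 196/9)
1/(O(W, -14) + 383) = 1/(196/9 + 383) = 1/(3643/9) = 9/3643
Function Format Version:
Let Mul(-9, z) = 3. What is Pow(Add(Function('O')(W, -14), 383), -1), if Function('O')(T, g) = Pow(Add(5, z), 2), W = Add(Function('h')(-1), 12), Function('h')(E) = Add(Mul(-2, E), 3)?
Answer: Rational(9, 3643) ≈ 0.0024705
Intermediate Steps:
z = Rational(-1, 3) (z = Mul(Rational(-1, 9), 3) = Rational(-1, 3) ≈ -0.33333)
Function('h')(E) = Add(3, Mul(-2, E))
W = 17 (W = Add(Add(3, Mul(-2, -1)), 12) = Add(Add(3, 2), 12) = Add(5, 12) = 17)
Function('O')(T, g) = Rational(196, 9) (Function('O')(T, g) = Pow(Add(5, Rational(-1, 3)), 2) = Pow(Rational(14, 3), 2) = Rational(196, 9))
Pow(Add(Function('O')(W, -14), 383), -1) = Pow(Add(Rational(196, 9), 383), -1) = Pow(Rational(3643, 9), -1) = Rational(9, 3643)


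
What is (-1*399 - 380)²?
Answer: 606841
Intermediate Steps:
(-1*399 - 380)² = (-399 - 380)² = (-779)² = 606841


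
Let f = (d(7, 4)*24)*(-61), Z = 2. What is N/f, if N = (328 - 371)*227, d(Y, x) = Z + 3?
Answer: 9761/7320 ≈ 1.3335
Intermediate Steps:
d(Y, x) = 5 (d(Y, x) = 2 + 3 = 5)
N = -9761 (N = -43*227 = -9761)
f = -7320 (f = (5*24)*(-61) = 120*(-61) = -7320)
N/f = -9761/(-7320) = -9761*(-1/7320) = 9761/7320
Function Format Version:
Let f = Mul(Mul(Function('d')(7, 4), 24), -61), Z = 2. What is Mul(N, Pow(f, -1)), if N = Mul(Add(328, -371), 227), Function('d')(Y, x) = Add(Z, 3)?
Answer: Rational(9761, 7320) ≈ 1.3335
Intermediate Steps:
Function('d')(Y, x) = 5 (Function('d')(Y, x) = Add(2, 3) = 5)
N = -9761 (N = Mul(-43, 227) = -9761)
f = -7320 (f = Mul(Mul(5, 24), -61) = Mul(120, -61) = -7320)
Mul(N, Pow(f, -1)) = Mul(-9761, Pow(-7320, -1)) = Mul(-9761, Rational(-1, 7320)) = Rational(9761, 7320)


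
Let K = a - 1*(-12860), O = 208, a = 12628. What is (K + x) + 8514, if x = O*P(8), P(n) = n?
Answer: 35666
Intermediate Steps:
x = 1664 (x = 208*8 = 1664)
K = 25488 (K = 12628 - 1*(-12860) = 12628 + 12860 = 25488)
(K + x) + 8514 = (25488 + 1664) + 8514 = 27152 + 8514 = 35666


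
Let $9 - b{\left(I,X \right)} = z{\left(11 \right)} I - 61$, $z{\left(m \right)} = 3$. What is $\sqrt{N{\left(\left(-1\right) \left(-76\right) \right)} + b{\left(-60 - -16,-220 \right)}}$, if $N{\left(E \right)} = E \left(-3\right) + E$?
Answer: $5 \sqrt{2} \approx 7.0711$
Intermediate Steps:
$N{\left(E \right)} = - 2 E$ ($N{\left(E \right)} = - 3 E + E = - 2 E$)
$b{\left(I,X \right)} = 70 - 3 I$ ($b{\left(I,X \right)} = 9 - \left(3 I - 61\right) = 9 - \left(-61 + 3 I\right) = 70 - 3 I$)
$\sqrt{N{\left(\left(-1\right) \left(-76\right) \right)} + b{\left(-60 - -16,-220 \right)}} = \sqrt{- 2 \left(\left(-1\right) \left(-76\right)\right) - \left(-70 + 3 \left(-60 - -16\right)\right)} = \sqrt{\left(-2\right) 76 - \left(-70 + 3 \left(-60 + 16\right)\right)} = \sqrt{-152 + \left(70 - -132\right)} = \sqrt{-152 + \left(70 + 132\right)} = \sqrt{-152 + 202} = \sqrt{50} = 5 \sqrt{2}$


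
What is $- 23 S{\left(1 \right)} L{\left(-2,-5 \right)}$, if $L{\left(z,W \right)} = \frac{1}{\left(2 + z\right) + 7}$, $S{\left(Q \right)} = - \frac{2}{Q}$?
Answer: $\frac{46}{7} \approx 6.5714$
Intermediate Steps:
$L{\left(z,W \right)} = \frac{1}{9 + z}$
$- 23 S{\left(1 \right)} L{\left(-2,-5 \right)} = \frac{\left(-23\right) \left(- \frac{2}{1}\right)}{9 - 2} = \frac{\left(-23\right) \left(\left(-2\right) 1\right)}{7} = \left(-23\right) \left(-2\right) \frac{1}{7} = 46 \cdot \frac{1}{7} = \frac{46}{7}$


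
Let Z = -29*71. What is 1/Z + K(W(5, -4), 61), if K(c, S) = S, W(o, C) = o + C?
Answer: 125598/2059 ≈ 61.000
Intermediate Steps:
W(o, C) = C + o
Z = -2059
1/Z + K(W(5, -4), 61) = 1/(-2059) + 61 = -1/2059 + 61 = 125598/2059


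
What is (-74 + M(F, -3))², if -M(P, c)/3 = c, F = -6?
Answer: 4225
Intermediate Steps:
M(P, c) = -3*c
(-74 + M(F, -3))² = (-74 - 3*(-3))² = (-74 + 9)² = (-65)² = 4225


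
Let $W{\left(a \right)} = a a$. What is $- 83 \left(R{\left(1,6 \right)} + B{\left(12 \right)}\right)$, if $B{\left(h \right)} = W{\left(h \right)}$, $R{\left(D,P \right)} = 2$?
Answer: $-12118$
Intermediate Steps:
$W{\left(a \right)} = a^{2}$
$B{\left(h \right)} = h^{2}$
$- 83 \left(R{\left(1,6 \right)} + B{\left(12 \right)}\right) = - 83 \left(2 + 12^{2}\right) = - 83 \left(2 + 144\right) = \left(-83\right) 146 = -12118$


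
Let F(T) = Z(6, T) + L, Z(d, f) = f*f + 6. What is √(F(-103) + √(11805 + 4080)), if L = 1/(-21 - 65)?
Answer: √(78508454 + 22188*√1765)/86 ≈ 103.64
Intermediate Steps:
Z(d, f) = 6 + f² (Z(d, f) = f² + 6 = 6 + f²)
L = -1/86 (L = 1/(-86) = -1/86 ≈ -0.011628)
F(T) = 515/86 + T² (F(T) = (6 + T²) - 1/86 = 515/86 + T²)
√(F(-103) + √(11805 + 4080)) = √((515/86 + (-103)²) + √(11805 + 4080)) = √((515/86 + 10609) + √15885) = √(912889/86 + 3*√1765)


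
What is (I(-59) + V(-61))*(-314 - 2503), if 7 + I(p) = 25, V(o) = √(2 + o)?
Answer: -50706 - 2817*I*√59 ≈ -50706.0 - 21638.0*I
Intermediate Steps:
I(p) = 18 (I(p) = -7 + 25 = 18)
(I(-59) + V(-61))*(-314 - 2503) = (18 + √(2 - 61))*(-314 - 2503) = (18 + √(-59))*(-2817) = (18 + I*√59)*(-2817) = -50706 - 2817*I*√59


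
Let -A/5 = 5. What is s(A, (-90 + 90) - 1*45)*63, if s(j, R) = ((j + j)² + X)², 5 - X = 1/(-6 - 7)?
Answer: 66814294428/169 ≈ 3.9535e+8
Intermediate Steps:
A = -25 (A = -5*5 = -25)
X = 66/13 (X = 5 - 1/(-6 - 7) = 5 - 1/(-13) = 5 - 1*(-1/13) = 5 + 1/13 = 66/13 ≈ 5.0769)
s(j, R) = (66/13 + 4*j²)² (s(j, R) = ((j + j)² + 66/13)² = ((2*j)² + 66/13)² = (4*j² + 66/13)² = (66/13 + 4*j²)²)
s(A, (-90 + 90) - 1*45)*63 = (4*(33 + 26*(-25)²)²/169)*63 = (4*(33 + 26*625)²/169)*63 = (4*(33 + 16250)²/169)*63 = ((4/169)*16283²)*63 = ((4/169)*265136089)*63 = (1060544356/169)*63 = 66814294428/169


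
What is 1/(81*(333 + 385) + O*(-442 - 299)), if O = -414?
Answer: 1/364932 ≈ 2.7402e-6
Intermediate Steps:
1/(81*(333 + 385) + O*(-442 - 299)) = 1/(81*(333 + 385) - 414*(-442 - 299)) = 1/(81*718 - 414*(-741)) = 1/(58158 + 306774) = 1/364932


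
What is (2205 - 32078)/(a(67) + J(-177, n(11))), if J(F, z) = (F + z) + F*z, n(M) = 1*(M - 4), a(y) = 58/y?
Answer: 2001491/94345 ≈ 21.215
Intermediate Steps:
n(M) = -4 + M (n(M) = 1*(-4 + M) = -4 + M)
J(F, z) = F + z + F*z
(2205 - 32078)/(a(67) + J(-177, n(11))) = (2205 - 32078)/(58/67 + (-177 + (-4 + 11) - 177*(-4 + 11))) = -29873/(58*(1/67) + (-177 + 7 - 177*7)) = -29873/(58/67 + (-177 + 7 - 1239)) = -29873/(58/67 - 1409) = -29873/(-94345/67) = -29873*(-67/94345) = 2001491/94345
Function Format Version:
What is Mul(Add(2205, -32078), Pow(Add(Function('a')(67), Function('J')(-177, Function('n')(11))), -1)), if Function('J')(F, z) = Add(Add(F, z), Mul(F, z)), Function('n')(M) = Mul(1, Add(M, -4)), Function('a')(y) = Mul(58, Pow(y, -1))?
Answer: Rational(2001491, 94345) ≈ 21.215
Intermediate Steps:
Function('n')(M) = Add(-4, M) (Function('n')(M) = Mul(1, Add(-4, M)) = Add(-4, M))
Function('J')(F, z) = Add(F, z, Mul(F, z))
Mul(Add(2205, -32078), Pow(Add(Function('a')(67), Function('J')(-177, Function('n')(11))), -1)) = Mul(Add(2205, -32078), Pow(Add(Mul(58, Pow(67, -1)), Add(-177, Add(-4, 11), Mul(-177, Add(-4, 11)))), -1)) = Mul(-29873, Pow(Add(Mul(58, Rational(1, 67)), Add(-177, 7, Mul(-177, 7))), -1)) = Mul(-29873, Pow(Add(Rational(58, 67), Add(-177, 7, -1239)), -1)) = Mul(-29873, Pow(Add(Rational(58, 67), -1409), -1)) = Mul(-29873, Pow(Rational(-94345, 67), -1)) = Mul(-29873, Rational(-67, 94345)) = Rational(2001491, 94345)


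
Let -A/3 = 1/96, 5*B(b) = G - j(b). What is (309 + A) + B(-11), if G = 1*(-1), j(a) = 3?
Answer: 49307/160 ≈ 308.17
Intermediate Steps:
G = -1
B(b) = -⅘ (B(b) = (-1 - 1*3)/5 = (-1 - 3)/5 = (⅕)*(-4) = -⅘)
A = -1/32 (A = -3/96 = -3*1/96 = -1/32 ≈ -0.031250)
(309 + A) + B(-11) = (309 - 1/32) - ⅘ = 9887/32 - ⅘ = 49307/160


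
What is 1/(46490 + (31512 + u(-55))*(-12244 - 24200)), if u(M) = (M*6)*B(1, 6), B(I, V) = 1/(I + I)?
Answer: -1/1142363578 ≈ -8.7538e-10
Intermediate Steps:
B(I, V) = 1/(2*I)
u(M) = 3*M (u(M) = (M*6)*((1/2)/1) = (6*M)*((1/2)*1) = (6*M)*(1/2) = 3*M)
1/(46490 + (31512 + u(-55))*(-12244 - 24200)) = 1/(46490 + (31512 + 3*(-55))*(-12244 - 24200)) = 1/(46490 + (31512 - 165)*(-36444)) = 1/(46490 + 31347*(-36444)) = 1/(46490 - 1142410068) = 1/(-1142363578) = -1/1142363578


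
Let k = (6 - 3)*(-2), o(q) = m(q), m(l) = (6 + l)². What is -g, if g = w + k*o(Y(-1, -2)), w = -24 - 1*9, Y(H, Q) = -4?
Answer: 57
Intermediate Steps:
o(q) = (6 + q)²
k = -6 (k = 3*(-2) = -6)
w = -33 (w = -24 - 9 = -33)
g = -57 (g = -33 - 6*(6 - 4)² = -33 - 6*2² = -33 - 6*4 = -33 - 24 = -57)
-g = -1*(-57) = 57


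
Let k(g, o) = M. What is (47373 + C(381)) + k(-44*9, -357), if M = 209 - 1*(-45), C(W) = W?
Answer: 48008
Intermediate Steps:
M = 254 (M = 209 + 45 = 254)
k(g, o) = 254
(47373 + C(381)) + k(-44*9, -357) = (47373 + 381) + 254 = 47754 + 254 = 48008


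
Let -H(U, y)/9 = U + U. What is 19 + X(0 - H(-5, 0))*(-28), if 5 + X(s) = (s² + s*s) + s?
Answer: -450921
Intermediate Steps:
H(U, y) = -18*U (H(U, y) = -9*(U + U) = -18*U)
X(s) = -5 + s + 2*s² (X(s) = -5 + ((s² + s*s) + s) = -5 + ((s² + s²) + s) = -5 + (2*s² + s) = -5 + (s + 2*s²) = -5 + s + 2*s²)
19 + X(0 - H(-5, 0))*(-28) = 19 + (-5 + (0 - (-18)*(-5)) + 2*(0 - (-18)*(-5))²)*(-28) = 19 + (-5 + (0 - 1*90) + 2*(0 - 1*90)²)*(-28) = 19 + (-5 + (0 - 90) + 2*(0 - 90)²)*(-28) = 19 + (-5 - 90 + 2*(-90)²)*(-28) = 19 + (-5 - 90 + 2*8100)*(-28) = 19 + (-5 - 90 + 16200)*(-28) = 19 + 16105*(-28) = 19 - 450940 = -450921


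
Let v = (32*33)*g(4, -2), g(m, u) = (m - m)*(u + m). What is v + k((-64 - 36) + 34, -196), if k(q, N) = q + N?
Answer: -262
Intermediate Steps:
g(m, u) = 0 (g(m, u) = 0*(m + u) = 0)
v = 0 (v = (32*33)*0 = 1056*0 = 0)
k(q, N) = N + q
v + k((-64 - 36) + 34, -196) = 0 + (-196 + ((-64 - 36) + 34)) = 0 + (-196 + (-100 + 34)) = 0 + (-196 - 66) = 0 - 262 = -262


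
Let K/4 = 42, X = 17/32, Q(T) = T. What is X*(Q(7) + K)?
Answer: 2975/32 ≈ 92.969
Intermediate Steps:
X = 17/32 (X = 17*(1/32) = 17/32 ≈ 0.53125)
K = 168 (K = 4*42 = 168)
X*(Q(7) + K) = 17*(7 + 168)/32 = (17/32)*175 = 2975/32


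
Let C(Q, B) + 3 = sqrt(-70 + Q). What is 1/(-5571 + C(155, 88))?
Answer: -5574/31069391 - sqrt(85)/31069391 ≈ -0.00017970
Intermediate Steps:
C(Q, B) = -3 + sqrt(-70 + Q)
1/(-5571 + C(155, 88)) = 1/(-5571 + (-3 + sqrt(-70 + 155))) = 1/(-5571 + (-3 + sqrt(85))) = 1/(-5574 + sqrt(85))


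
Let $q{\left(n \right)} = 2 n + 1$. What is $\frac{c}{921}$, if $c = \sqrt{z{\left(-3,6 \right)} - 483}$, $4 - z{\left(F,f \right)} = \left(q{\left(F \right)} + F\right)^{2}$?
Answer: $\frac{i \sqrt{543}}{921} \approx 0.025301 i$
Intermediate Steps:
$q{\left(n \right)} = 1 + 2 n$
$z{\left(F,f \right)} = 4 - \left(1 + 3 F\right)^{2}$ ($z{\left(F,f \right)} = 4 - \left(\left(1 + 2 F\right) + F\right)^{2} = 4 - \left(1 + 3 F\right)^{2}$)
$c = i \sqrt{543}$ ($c = \sqrt{\left(4 - \left(1 + 3 \left(-3\right)\right)^{2}\right) - 483} = \sqrt{\left(4 - \left(1 - 9\right)^{2}\right) - 483} = \sqrt{\left(4 - \left(-8\right)^{2}\right) - 483} = \sqrt{\left(4 - 64\right) - 483} = \sqrt{-60 - 483} = \sqrt{-543} = i \sqrt{543} \approx 23.302 i$)
$\frac{c}{921} = \frac{i \sqrt{543}}{921}$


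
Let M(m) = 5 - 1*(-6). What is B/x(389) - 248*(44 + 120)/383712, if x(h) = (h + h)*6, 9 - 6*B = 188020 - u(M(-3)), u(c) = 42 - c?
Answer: -63601843/9328998 ≈ -6.8176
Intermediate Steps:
M(m) = 11 (M(m) = 5 + 6 = 11)
B = -31330 (B = 3/2 - (188020 - (42 - 1*11))/6 = 3/2 - (188020 - (42 - 11))/6 = 3/2 - (188020 - 1*31)/6 = 3/2 - (188020 - 31)/6 = 3/2 - ⅙*187989 = 3/2 - 62663/2 = -31330)
x(h) = 12*h (x(h) = (2*h)*6 = 12*h)
B/x(389) - 248*(44 + 120)/383712 = -31330/(12*389) - 248*(44 + 120)/383712 = -31330/4668 - 248*164*(1/383712) = -31330*1/4668 - 40672*1/383712 = -15665/2334 - 1271/11991 = -63601843/9328998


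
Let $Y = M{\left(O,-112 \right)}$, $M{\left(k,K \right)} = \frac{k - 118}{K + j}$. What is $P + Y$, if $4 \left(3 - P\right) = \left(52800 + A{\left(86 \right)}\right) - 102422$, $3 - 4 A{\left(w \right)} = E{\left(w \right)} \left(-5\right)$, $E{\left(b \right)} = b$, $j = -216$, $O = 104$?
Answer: $\frac{8122251}{656} \approx 12381.0$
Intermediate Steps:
$A{\left(w \right)} = \frac{3}{4} + \frac{5 w}{4}$ ($A{\left(w \right)} = \frac{3}{4} - \frac{w \left(-5\right)}{4} = \frac{3}{4} - \frac{\left(-5\right) w}{4} = \frac{3}{4} + \frac{5 w}{4}$)
$P = \frac{198103}{16}$ ($P = 3 - \frac{\left(52800 + \left(\frac{3}{4} + \frac{5}{4} \cdot 86\right)\right) - 102422}{4} = 3 - \frac{\left(52800 + \left(\frac{3}{4} + \frac{215}{2}\right)\right) - 102422}{4} = 3 - \frac{\left(52800 + \frac{433}{4}\right) - 102422}{4} = 3 - \frac{\frac{211633}{4} - 102422}{4} = 3 - - \frac{198055}{16} = 3 + \frac{198055}{16} = \frac{198103}{16} \approx 12381.0$)
$M{\left(k,K \right)} = \frac{-118 + k}{-216 + K}$ ($M{\left(k,K \right)} = \frac{k - 118}{K - 216} = \frac{-118 + k}{-216 + K}$)
$Y = \frac{7}{164}$ ($Y = \frac{-118 + 104}{-216 - 112} = \frac{1}{-328} \left(-14\right) = \left(- \frac{1}{328}\right) \left(-14\right) = \frac{7}{164} \approx 0.042683$)
$P + Y = \frac{198103}{16} + \frac{7}{164} = \frac{8122251}{656}$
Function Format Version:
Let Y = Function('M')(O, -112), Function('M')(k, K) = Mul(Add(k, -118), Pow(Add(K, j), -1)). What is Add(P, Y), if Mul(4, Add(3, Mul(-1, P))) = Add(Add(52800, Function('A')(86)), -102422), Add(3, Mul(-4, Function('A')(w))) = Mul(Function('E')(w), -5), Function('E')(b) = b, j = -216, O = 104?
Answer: Rational(8122251, 656) ≈ 12381.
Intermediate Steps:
Function('A')(w) = Add(Rational(3, 4), Mul(Rational(5, 4), w)) (Function('A')(w) = Add(Rational(3, 4), Mul(Rational(-1, 4), Mul(w, -5))) = Add(Rational(3, 4), Mul(Rational(-1, 4), Mul(-5, w))) = Add(Rational(3, 4), Mul(Rational(5, 4), w)))
P = Rational(198103, 16) (P = Add(3, Mul(Rational(-1, 4), Add(Add(52800, Add(Rational(3, 4), Mul(Rational(5, 4), 86))), -102422))) = Add(3, Mul(Rational(-1, 4), Add(Add(52800, Add(Rational(3, 4), Rational(215, 2))), -102422))) = Add(3, Mul(Rational(-1, 4), Add(Add(52800, Rational(433, 4)), -102422))) = Add(3, Mul(Rational(-1, 4), Add(Rational(211633, 4), -102422))) = Add(3, Mul(Rational(-1, 4), Rational(-198055, 4))) = Add(3, Rational(198055, 16)) = Rational(198103, 16) ≈ 12381.)
Function('M')(k, K) = Mul(Pow(Add(-216, K), -1), Add(-118, k)) (Function('M')(k, K) = Mul(Add(k, -118), Pow(Add(K, -216), -1)) = Mul(Add(-118, k), Pow(Add(-216, K), -1)) = Mul(Pow(Add(-216, K), -1), Add(-118, k)))
Y = Rational(7, 164) (Y = Mul(Pow(Add(-216, -112), -1), Add(-118, 104)) = Mul(Pow(-328, -1), -14) = Mul(Rational(-1, 328), -14) = Rational(7, 164) ≈ 0.042683)
Add(P, Y) = Add(Rational(198103, 16), Rational(7, 164)) = Rational(8122251, 656)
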